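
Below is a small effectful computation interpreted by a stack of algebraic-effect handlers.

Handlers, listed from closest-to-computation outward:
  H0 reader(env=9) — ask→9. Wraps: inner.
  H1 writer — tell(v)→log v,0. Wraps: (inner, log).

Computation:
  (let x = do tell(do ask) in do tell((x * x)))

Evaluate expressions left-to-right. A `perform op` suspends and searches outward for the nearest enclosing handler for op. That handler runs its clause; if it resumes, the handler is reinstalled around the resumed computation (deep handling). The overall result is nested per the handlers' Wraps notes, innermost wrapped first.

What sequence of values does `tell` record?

Step-by-step:
ask @ H0 ⇒ 9
tell(9) @ H1 ⇒ log+=9
tell(0) @ H1 ⇒ log+=0
H0 returns 0
H1 returns (0, (9, 0))
= (0, (9, 0))

Answer: (9, 0)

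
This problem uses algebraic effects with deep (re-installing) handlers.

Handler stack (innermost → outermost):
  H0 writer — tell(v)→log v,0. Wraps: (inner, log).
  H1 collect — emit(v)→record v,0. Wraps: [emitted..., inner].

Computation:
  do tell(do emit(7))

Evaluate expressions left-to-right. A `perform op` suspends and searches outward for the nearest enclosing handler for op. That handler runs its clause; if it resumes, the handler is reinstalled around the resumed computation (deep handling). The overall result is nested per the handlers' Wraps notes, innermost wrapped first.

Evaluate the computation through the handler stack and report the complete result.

Answer: [7, (0, (0))]

Evaluation trace:
emit(7) @ H1 ⇒ out+=7
tell(0) @ H0 ⇒ log+=0
H0 returns (0, (0))
H1 returns [7, (0, (0))]
= [7, (0, (0))]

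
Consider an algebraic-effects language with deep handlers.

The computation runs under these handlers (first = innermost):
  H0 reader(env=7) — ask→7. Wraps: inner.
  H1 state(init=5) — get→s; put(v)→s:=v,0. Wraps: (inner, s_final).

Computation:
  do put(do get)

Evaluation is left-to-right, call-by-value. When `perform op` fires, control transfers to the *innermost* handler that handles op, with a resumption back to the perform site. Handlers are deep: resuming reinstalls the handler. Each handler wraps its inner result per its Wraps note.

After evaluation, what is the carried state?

Working:
get @ H1 ⇒ 5
put(5) @ H1 ⇒ s:=5
H0 returns 0
H1 returns (0, 5)
= (0, 5)

Answer: 5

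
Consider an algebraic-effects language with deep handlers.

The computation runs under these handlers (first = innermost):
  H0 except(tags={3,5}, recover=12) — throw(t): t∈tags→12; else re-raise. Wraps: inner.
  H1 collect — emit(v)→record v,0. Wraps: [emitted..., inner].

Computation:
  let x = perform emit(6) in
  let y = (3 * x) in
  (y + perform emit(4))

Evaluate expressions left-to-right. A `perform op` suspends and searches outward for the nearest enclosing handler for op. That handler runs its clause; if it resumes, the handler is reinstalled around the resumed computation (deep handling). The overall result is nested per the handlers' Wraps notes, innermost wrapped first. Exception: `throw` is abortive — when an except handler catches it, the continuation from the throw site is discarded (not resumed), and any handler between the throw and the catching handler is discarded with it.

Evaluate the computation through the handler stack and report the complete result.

Answer: [6, 4, 0]

Working:
emit(6) @ H1 ⇒ out+=6
emit(4) @ H1 ⇒ out+=4
H0 returns 0
H1 returns [6, 4, 0]
= [6, 4, 0]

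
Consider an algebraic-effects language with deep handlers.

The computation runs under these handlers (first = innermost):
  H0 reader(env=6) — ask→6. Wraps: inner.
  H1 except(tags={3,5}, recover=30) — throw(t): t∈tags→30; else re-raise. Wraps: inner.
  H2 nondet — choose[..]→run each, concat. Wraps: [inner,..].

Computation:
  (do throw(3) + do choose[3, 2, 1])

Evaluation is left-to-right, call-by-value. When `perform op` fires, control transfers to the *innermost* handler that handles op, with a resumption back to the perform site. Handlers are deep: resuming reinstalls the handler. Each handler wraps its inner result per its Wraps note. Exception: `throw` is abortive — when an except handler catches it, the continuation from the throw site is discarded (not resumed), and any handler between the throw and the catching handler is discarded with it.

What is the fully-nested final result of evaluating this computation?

Answer: [30]

Working:
throw(3) @ H1 caught ⇒ 30
H2 returns [30]
= [30]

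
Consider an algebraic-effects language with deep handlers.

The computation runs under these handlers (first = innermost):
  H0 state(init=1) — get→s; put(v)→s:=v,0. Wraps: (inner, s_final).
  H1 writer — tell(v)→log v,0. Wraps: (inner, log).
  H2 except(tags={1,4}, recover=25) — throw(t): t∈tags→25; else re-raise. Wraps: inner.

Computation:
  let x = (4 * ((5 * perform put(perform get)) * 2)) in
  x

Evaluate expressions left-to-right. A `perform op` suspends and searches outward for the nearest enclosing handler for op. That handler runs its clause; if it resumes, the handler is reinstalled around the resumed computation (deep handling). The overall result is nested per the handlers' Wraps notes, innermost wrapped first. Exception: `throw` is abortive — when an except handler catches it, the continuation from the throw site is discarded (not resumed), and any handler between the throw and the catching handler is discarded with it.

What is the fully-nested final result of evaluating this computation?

Answer: ((0, 1), ())

Step-by-step:
get @ H0 ⇒ 1
put(1) @ H0 ⇒ s:=1
H0 returns (0, 1)
H1 returns ((0, 1), ())
H2 returns ((0, 1), ())
= ((0, 1), ())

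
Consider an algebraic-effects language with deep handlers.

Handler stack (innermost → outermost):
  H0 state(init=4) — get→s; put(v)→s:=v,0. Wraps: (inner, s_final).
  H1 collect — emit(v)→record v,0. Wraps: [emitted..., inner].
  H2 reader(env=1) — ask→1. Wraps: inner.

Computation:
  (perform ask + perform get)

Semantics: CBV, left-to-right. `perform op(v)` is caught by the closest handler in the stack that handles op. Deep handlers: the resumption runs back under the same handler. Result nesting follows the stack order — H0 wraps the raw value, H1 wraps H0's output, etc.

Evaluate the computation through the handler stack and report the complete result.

Working:
ask @ H2 ⇒ 1
get @ H0 ⇒ 4
H0 returns (5, 4)
H1 returns [(5, 4)]
H2 returns [(5, 4)]
= [(5, 4)]

Answer: [(5, 4)]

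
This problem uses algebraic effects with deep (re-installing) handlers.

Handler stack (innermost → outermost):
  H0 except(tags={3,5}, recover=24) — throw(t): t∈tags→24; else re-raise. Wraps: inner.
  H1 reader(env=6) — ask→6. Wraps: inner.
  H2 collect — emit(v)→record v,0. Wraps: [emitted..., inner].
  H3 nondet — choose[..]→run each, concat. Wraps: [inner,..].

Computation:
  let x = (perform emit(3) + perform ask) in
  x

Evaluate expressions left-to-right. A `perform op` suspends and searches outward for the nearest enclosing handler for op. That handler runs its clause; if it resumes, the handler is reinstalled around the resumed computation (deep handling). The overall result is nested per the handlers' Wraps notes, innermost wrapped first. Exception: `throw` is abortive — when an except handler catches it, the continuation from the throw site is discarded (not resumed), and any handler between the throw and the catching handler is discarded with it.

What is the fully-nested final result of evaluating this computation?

Evaluation trace:
emit(3) @ H2 ⇒ out+=3
ask @ H1 ⇒ 6
H0 returns 6
H1 returns 6
H2 returns [3, 6]
H3 returns [[3, 6]]
= [[3, 6]]

Answer: [[3, 6]]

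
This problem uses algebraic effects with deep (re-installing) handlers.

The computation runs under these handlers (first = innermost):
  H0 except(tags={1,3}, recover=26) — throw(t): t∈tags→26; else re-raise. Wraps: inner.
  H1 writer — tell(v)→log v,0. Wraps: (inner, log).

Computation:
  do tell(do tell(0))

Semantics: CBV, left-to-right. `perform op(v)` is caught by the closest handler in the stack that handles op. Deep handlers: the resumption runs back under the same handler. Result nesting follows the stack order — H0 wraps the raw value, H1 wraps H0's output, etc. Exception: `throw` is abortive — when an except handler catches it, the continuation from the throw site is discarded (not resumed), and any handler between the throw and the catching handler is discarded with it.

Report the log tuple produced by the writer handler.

Answer: (0, 0)

Working:
tell(0) @ H1 ⇒ log+=0
tell(0) @ H1 ⇒ log+=0
H0 returns 0
H1 returns (0, (0, 0))
= (0, (0, 0))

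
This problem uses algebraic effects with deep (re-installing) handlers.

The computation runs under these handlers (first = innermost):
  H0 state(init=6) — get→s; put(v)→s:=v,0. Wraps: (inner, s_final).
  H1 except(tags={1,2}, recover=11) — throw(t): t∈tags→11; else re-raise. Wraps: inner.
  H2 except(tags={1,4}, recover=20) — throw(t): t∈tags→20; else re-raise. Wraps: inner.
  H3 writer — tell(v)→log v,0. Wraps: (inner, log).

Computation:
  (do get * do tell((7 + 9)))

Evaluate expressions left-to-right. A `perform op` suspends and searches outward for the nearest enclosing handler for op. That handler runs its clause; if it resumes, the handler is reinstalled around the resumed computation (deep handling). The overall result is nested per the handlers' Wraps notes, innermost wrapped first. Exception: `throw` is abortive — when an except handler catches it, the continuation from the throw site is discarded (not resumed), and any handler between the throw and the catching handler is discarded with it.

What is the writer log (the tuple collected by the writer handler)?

Step-by-step:
get @ H0 ⇒ 6
tell(16) @ H3 ⇒ log+=16
H0 returns (0, 6)
H1 returns (0, 6)
H2 returns (0, 6)
H3 returns ((0, 6), (16))
= ((0, 6), (16))

Answer: (16)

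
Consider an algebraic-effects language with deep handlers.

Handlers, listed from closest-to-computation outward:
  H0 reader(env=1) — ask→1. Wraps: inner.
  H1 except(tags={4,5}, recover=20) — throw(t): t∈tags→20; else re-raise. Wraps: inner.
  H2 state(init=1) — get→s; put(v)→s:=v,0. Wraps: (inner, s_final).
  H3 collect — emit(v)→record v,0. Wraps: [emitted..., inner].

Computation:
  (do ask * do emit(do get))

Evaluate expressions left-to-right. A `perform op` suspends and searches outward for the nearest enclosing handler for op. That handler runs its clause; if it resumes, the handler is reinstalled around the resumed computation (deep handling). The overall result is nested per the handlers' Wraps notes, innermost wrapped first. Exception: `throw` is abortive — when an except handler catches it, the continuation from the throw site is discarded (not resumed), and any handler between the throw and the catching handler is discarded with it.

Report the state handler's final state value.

Answer: 1

Step-by-step:
ask @ H0 ⇒ 1
get @ H2 ⇒ 1
emit(1) @ H3 ⇒ out+=1
H0 returns 0
H1 returns 0
H2 returns (0, 1)
H3 returns [1, (0, 1)]
= [1, (0, 1)]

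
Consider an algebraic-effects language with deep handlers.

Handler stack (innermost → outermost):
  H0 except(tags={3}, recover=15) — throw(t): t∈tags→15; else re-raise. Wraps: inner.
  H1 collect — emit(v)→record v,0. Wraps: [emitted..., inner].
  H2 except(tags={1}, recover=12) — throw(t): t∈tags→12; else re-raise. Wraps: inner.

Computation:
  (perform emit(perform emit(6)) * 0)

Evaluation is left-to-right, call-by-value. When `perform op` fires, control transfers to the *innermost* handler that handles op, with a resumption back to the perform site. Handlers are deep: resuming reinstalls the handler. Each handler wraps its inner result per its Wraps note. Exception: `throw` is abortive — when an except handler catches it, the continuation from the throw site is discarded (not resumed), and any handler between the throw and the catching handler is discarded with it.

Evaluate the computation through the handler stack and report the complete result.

Step-by-step:
emit(6) @ H1 ⇒ out+=6
emit(0) @ H1 ⇒ out+=0
H0 returns 0
H1 returns [6, 0, 0]
H2 returns [6, 0, 0]
= [6, 0, 0]

Answer: [6, 0, 0]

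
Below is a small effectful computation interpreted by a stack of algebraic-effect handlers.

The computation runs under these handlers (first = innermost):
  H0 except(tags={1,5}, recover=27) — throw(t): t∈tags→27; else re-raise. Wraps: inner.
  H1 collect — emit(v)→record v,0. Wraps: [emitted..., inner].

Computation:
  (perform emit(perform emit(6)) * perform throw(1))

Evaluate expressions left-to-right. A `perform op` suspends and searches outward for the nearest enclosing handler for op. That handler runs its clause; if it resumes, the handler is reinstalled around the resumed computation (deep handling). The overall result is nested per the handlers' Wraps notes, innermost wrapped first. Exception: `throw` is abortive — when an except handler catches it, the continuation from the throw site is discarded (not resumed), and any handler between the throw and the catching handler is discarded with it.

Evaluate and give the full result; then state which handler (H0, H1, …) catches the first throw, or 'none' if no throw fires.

Answer: [6, 0, 27] ; first throw caught by: H0

Evaluation trace:
emit(6) @ H1 ⇒ out+=6
emit(0) @ H1 ⇒ out+=0
throw(1) @ H0 caught ⇒ 27
H1 returns [6, 0, 27]
= [6, 0, 27]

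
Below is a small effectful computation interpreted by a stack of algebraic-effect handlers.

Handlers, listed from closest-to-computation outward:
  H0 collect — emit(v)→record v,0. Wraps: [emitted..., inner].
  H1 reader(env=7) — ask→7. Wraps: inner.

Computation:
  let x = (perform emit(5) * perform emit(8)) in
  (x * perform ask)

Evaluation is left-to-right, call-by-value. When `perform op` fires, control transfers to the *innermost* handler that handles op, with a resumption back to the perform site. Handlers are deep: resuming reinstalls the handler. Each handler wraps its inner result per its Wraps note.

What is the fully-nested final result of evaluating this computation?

Answer: [5, 8, 0]

Evaluation trace:
emit(5) @ H0 ⇒ out+=5
emit(8) @ H0 ⇒ out+=8
ask @ H1 ⇒ 7
H0 returns [5, 8, 0]
H1 returns [5, 8, 0]
= [5, 8, 0]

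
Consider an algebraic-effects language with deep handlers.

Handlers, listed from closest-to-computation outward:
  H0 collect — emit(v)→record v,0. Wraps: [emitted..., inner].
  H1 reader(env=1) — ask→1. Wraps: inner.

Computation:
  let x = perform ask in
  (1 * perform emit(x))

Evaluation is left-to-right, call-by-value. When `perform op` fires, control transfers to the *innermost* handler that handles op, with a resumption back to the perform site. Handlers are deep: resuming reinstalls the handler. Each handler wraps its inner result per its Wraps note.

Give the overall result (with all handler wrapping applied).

Answer: [1, 0]

Working:
ask @ H1 ⇒ 1
emit(1) @ H0 ⇒ out+=1
H0 returns [1, 0]
H1 returns [1, 0]
= [1, 0]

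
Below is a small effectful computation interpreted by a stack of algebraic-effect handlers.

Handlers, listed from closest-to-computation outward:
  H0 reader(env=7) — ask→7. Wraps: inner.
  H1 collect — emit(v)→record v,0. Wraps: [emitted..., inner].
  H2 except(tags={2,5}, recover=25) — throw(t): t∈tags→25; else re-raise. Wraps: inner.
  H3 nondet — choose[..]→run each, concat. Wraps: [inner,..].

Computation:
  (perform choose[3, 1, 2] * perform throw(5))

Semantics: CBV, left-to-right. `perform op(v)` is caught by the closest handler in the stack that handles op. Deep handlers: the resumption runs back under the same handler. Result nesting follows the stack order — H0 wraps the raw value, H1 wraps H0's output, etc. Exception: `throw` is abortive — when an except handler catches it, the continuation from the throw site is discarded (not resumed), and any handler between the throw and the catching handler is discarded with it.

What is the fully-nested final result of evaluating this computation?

Answer: [25, 25, 25]

Step-by-step:
choose[3, 1, 2] @ H3
  branch[0] choose=3:
    throw(5) @ H2 caught ⇒ 25
    H3 returns [25]
  branch[1] choose=1:
    throw(5) @ H2 caught ⇒ 25
    H3 returns [25]
  branch[2] choose=2:
    throw(5) @ H2 caught ⇒ 25
    H3 returns [25]
= [25, 25, 25]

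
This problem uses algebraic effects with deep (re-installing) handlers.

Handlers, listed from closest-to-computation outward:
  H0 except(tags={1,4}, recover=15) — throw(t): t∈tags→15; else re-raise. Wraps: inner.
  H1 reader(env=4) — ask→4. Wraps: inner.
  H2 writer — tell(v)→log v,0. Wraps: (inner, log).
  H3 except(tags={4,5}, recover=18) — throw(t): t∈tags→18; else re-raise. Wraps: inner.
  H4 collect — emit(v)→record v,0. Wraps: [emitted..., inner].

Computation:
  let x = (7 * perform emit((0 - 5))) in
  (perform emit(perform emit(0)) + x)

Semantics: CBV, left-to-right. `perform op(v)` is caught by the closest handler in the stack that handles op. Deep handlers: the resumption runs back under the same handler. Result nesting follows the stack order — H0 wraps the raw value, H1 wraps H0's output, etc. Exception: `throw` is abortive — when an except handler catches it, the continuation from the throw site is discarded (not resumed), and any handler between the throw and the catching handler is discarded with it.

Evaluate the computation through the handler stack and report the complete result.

Step-by-step:
emit(-5) @ H4 ⇒ out+=-5
emit(0) @ H4 ⇒ out+=0
emit(0) @ H4 ⇒ out+=0
H0 returns 0
H1 returns 0
H2 returns (0, ())
H3 returns (0, ())
H4 returns [-5, 0, 0, (0, ())]
= [-5, 0, 0, (0, ())]

Answer: [-5, 0, 0, (0, ())]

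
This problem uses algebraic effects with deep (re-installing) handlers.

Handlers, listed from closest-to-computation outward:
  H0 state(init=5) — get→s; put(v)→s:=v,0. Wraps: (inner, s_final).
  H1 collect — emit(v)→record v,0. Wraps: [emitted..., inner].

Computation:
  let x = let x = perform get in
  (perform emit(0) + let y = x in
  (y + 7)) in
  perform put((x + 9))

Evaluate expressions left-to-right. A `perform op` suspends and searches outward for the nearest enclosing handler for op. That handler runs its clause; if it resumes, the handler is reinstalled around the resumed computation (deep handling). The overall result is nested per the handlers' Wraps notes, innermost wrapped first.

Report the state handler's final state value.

Evaluation trace:
get @ H0 ⇒ 5
emit(0) @ H1 ⇒ out+=0
put(21) @ H0 ⇒ s:=21
H0 returns (0, 21)
H1 returns [0, (0, 21)]
= [0, (0, 21)]

Answer: 21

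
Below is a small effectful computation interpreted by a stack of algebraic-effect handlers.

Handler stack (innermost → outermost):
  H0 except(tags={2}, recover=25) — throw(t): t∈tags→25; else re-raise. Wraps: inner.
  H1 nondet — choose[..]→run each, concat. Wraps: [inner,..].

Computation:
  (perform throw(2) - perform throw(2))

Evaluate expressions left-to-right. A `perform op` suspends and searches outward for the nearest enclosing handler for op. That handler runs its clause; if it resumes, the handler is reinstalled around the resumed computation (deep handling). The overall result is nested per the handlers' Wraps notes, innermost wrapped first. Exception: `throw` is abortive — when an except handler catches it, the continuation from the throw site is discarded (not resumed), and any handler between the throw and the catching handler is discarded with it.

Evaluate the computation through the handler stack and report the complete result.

Answer: [25]

Evaluation trace:
throw(2) @ H0 caught ⇒ 25
H1 returns [25]
= [25]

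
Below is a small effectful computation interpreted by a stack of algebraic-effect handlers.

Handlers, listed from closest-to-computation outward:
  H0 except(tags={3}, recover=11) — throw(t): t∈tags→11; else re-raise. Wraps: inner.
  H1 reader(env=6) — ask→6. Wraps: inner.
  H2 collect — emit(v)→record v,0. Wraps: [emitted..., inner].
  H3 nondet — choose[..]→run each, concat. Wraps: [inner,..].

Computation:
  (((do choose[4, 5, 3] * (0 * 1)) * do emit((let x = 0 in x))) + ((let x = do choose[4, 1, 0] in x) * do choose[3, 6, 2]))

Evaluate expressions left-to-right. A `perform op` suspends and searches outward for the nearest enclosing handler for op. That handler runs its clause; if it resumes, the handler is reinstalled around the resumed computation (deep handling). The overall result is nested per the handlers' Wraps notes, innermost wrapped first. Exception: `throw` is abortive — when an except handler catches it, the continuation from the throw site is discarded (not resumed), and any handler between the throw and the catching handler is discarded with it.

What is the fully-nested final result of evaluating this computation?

Step-by-step:
choose[4, 5, 3] @ H3
  branch[0] choose=4:
    emit(0) @ H2 ⇒ out+=0
    choose[4, 1, 0] @ H3
      branch[0] choose=4:
        choose[3, 6, 2] @ H3
          branch[0] choose=3:
            H0 returns 12
            H1 returns 12
            H2 returns [0, 12]
            H3 returns [[0, 12]]
          branch[1] choose=6:
            H0 returns 24
            H1 returns 24
            H2 returns [0, 24]
            H3 returns [[0, 24]]
          branch[2] choose=2:
            H0 returns 8
            H1 returns 8
            H2 returns [0, 8]
            H3 returns [[0, 8]]
      branch[1] choose=1:
        choose[3, 6, 2] @ H3
          branch[0] choose=3:
            H0 returns 3
            H1 returns 3
            H2 returns [0, 3]
            H3 returns [[0, 3]]
          branch[1] choose=6:
            H0 returns 6
            H1 returns 6
            H2 returns [0, 6]
            H3 returns [[0, 6]]
          branch[2] choose=2:
            H0 returns 2
            H1 returns 2
            H2 returns [0, 2]
            H3 returns [[0, 2]]
      branch[2] choose=0:
        choose[3, 6, 2] @ H3
          branch[0] choose=3:
            H0 returns 0
            H1 returns 0
            H2 returns [0, 0]
            H3 returns [[0, 0]]
          branch[1] choose=6:
            H0 returns 0
            H1 returns 0
            H2 returns [0, 0]
            H3 returns [[0, 0]]
          branch[2] choose=2:
            H0 returns 0
            H1 returns 0
            H2 returns [0, 0]
            H3 returns [[0, 0]]
  branch[1] choose=5:
    emit(0) @ H2 ⇒ out+=0
    choose[4, 1, 0] @ H3
      branch[0] choose=4:
        choose[3, 6, 2] @ H3
          branch[0] choose=3:
            H0 returns 12
            H1 returns 12
            H2 returns [0, 12]
            H3 returns [[0, 12]]
          branch[1] choose=6:
            H0 returns 24
            H1 returns 24
            H2 returns [0, 24]
            H3 returns [[0, 24]]
          branch[2] choose=2:
            H0 returns 8
            H1 returns 8
            H2 returns [0, 8]
            H3 returns [[0, 8]]
      branch[1] choose=1:
        choose[3, 6, 2] @ H3
          branch[0] choose=3:
            H0 returns 3
            H1 returns 3
            H2 returns [0, 3]
            H3 returns [[0, 3]]
          branch[1] choose=6:
            H0 returns 6
            H1 returns 6
            H2 returns [0, 6]
            H3 returns [[0, 6]]
          branch[2] choose=2:
            H0 returns 2
            H1 returns 2
            H2 returns [0, 2]
            H3 returns [[0, 2]]
      branch[2] choose=0:
        choose[3, 6, 2] @ H3
          branch[0] choose=3:
            H0 returns 0
            H1 returns 0
            H2 returns [0, 0]
            H3 returns [[0, 0]]
          branch[1] choose=6:
            H0 returns 0
            H1 returns 0
            H2 returns [0, 0]
            H3 returns [[0, 0]]
          branch[2] choose=2:
            H0 returns 0
            H1 returns 0
            H2 returns [0, 0]
            H3 returns [[0, 0]]
  branch[2] choose=3:
    emit(0) @ H2 ⇒ out+=0
    choose[4, 1, 0] @ H3
      branch[0] choose=4:
        choose[3, 6, 2] @ H3
          branch[0] choose=3:
            H0 returns 12
            H1 returns 12
            H2 returns [0, 12]
            H3 returns [[0, 12]]
          branch[1] choose=6:
            H0 returns 24
            H1 returns 24
            H2 returns [0, 24]
            H3 returns [[0, 24]]
          branch[2] choose=2:
            H0 returns 8
            H1 returns 8
            H2 returns [0, 8]
            H3 returns [[0, 8]]
      branch[1] choose=1:
        choose[3, 6, 2] @ H3
          branch[0] choose=3:
            H0 returns 3
            H1 returns 3
            H2 returns [0, 3]
            H3 returns [[0, 3]]
          branch[1] choose=6:
            H0 returns 6
            H1 returns 6
            H2 returns [0, 6]
            H3 returns [[0, 6]]
          branch[2] choose=2:
            H0 returns 2
            H1 returns 2
            H2 returns [0, 2]
            H3 returns [[0, 2]]
      branch[2] choose=0:
        choose[3, 6, 2] @ H3
          branch[0] choose=3:
            H0 returns 0
            H1 returns 0
            H2 returns [0, 0]
            H3 returns [[0, 0]]
          branch[1] choose=6:
            H0 returns 0
            H1 returns 0
            H2 returns [0, 0]
            H3 returns [[0, 0]]
          branch[2] choose=2:
            H0 returns 0
            H1 returns 0
            H2 returns [0, 0]
            H3 returns [[0, 0]]
= [[0, 12], [0, 24], [0, 8], [0, 3], [0, 6], [0, 2], [0, 0], [0, 0], [0, 0], [0, 12], [0, 24], [0, 8], [0, 3], [0, 6], [0, 2], [0, 0], [0, 0], [0, 0], [0, 12], [0, 24], [0, 8], [0, 3], [0, 6], [0, 2], [0, 0], [0, 0], [0, 0]]

Answer: [[0, 12], [0, 24], [0, 8], [0, 3], [0, 6], [0, 2], [0, 0], [0, 0], [0, 0], [0, 12], [0, 24], [0, 8], [0, 3], [0, 6], [0, 2], [0, 0], [0, 0], [0, 0], [0, 12], [0, 24], [0, 8], [0, 3], [0, 6], [0, 2], [0, 0], [0, 0], [0, 0]]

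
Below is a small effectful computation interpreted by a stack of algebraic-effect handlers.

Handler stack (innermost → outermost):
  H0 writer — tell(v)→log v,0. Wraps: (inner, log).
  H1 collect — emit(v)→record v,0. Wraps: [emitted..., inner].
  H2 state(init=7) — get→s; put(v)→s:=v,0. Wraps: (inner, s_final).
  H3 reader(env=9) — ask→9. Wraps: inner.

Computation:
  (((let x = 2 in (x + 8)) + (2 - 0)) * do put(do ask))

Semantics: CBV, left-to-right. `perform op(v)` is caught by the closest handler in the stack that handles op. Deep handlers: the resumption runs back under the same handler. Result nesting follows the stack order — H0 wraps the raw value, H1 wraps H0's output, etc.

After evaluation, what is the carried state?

Answer: 9

Step-by-step:
ask @ H3 ⇒ 9
put(9) @ H2 ⇒ s:=9
H0 returns (0, ())
H1 returns [(0, ())]
H2 returns ([(0, ())], 9)
H3 returns ([(0, ())], 9)
= ([(0, ())], 9)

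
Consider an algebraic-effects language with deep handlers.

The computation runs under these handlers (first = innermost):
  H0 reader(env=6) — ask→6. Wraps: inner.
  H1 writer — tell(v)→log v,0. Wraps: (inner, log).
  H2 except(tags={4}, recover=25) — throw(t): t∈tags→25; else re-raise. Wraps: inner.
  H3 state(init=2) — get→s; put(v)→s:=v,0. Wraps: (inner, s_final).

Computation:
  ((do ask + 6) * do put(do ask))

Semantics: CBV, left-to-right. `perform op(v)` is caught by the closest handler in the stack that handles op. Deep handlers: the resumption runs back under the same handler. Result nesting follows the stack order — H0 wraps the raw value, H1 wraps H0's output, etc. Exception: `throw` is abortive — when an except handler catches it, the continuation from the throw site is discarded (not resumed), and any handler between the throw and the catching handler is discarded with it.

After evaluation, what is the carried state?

Evaluation trace:
ask @ H0 ⇒ 6
ask @ H0 ⇒ 6
put(6) @ H3 ⇒ s:=6
H0 returns 0
H1 returns (0, ())
H2 returns (0, ())
H3 returns ((0, ()), 6)
= ((0, ()), 6)

Answer: 6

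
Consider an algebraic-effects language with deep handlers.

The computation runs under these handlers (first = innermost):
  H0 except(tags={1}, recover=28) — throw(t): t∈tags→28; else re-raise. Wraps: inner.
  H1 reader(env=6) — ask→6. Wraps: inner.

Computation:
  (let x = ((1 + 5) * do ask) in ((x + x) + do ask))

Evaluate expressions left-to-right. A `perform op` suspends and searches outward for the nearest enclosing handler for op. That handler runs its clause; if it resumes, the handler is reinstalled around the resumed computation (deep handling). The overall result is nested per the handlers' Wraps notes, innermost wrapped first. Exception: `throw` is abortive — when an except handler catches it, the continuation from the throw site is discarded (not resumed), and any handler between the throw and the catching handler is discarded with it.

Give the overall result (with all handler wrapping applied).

Step-by-step:
ask @ H1 ⇒ 6
ask @ H1 ⇒ 6
H0 returns 78
H1 returns 78
= 78

Answer: 78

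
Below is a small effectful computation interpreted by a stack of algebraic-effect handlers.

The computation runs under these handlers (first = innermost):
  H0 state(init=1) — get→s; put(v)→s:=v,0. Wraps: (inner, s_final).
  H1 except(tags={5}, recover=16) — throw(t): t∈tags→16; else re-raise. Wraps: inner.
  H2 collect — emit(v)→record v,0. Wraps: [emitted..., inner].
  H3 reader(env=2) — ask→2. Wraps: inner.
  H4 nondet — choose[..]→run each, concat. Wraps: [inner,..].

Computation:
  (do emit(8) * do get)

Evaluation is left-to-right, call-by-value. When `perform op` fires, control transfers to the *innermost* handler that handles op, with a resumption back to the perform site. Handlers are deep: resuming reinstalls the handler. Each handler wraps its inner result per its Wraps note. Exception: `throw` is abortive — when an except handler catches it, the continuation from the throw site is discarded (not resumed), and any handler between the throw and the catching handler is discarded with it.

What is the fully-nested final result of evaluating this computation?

Step-by-step:
emit(8) @ H2 ⇒ out+=8
get @ H0 ⇒ 1
H0 returns (0, 1)
H1 returns (0, 1)
H2 returns [8, (0, 1)]
H3 returns [8, (0, 1)]
H4 returns [[8, (0, 1)]]
= [[8, (0, 1)]]

Answer: [[8, (0, 1)]]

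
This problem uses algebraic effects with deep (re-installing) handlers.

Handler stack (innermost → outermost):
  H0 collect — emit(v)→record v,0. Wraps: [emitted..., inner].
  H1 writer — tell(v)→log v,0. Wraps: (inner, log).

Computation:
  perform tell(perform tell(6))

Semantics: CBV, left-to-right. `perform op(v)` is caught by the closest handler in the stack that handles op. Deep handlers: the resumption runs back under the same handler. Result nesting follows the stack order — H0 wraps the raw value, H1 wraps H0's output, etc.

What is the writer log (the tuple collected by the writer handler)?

Working:
tell(6) @ H1 ⇒ log+=6
tell(0) @ H1 ⇒ log+=0
H0 returns [0]
H1 returns ([0], (6, 0))
= ([0], (6, 0))

Answer: (6, 0)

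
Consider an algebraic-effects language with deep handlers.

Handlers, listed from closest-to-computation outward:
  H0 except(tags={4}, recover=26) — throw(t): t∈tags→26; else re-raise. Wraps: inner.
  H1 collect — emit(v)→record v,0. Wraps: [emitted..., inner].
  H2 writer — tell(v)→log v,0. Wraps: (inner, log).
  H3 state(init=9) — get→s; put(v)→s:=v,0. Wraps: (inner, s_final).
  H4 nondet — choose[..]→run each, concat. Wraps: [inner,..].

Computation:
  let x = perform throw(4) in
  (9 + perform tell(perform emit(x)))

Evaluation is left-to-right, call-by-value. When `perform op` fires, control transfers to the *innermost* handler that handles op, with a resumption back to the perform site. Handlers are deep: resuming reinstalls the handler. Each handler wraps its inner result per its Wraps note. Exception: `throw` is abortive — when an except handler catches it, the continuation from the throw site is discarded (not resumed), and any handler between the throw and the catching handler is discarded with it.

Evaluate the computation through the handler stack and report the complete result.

Answer: [(([26], ()), 9)]

Evaluation trace:
throw(4) @ H0 caught ⇒ 26
H1 returns [26]
H2 returns ([26], ())
H3 returns (([26], ()), 9)
H4 returns [(([26], ()), 9)]
= [(([26], ()), 9)]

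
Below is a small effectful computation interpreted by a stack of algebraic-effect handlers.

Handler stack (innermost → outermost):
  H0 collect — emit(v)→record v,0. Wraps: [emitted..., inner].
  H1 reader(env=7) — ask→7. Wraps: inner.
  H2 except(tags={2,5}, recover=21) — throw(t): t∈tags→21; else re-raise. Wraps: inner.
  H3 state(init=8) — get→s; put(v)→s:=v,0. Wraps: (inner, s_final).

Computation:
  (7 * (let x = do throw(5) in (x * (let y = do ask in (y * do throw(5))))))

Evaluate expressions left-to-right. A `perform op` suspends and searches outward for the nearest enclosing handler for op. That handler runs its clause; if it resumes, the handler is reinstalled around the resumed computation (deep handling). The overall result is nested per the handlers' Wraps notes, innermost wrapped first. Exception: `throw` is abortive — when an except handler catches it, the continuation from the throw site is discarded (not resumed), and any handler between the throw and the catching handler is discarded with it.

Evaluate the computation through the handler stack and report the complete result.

Answer: (21, 8)

Step-by-step:
throw(5) @ H2 caught ⇒ 21
H3 returns (21, 8)
= (21, 8)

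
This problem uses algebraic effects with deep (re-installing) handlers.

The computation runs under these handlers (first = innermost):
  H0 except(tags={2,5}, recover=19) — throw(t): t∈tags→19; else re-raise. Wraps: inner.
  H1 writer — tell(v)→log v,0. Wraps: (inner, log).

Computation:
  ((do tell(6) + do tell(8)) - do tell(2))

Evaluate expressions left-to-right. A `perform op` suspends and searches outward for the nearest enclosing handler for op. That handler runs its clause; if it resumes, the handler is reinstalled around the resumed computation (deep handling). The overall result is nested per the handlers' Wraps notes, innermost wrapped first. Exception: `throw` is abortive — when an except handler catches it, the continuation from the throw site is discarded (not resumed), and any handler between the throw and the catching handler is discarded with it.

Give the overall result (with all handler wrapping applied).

Answer: (0, (6, 8, 2))

Working:
tell(6) @ H1 ⇒ log+=6
tell(8) @ H1 ⇒ log+=8
tell(2) @ H1 ⇒ log+=2
H0 returns 0
H1 returns (0, (6, 8, 2))
= (0, (6, 8, 2))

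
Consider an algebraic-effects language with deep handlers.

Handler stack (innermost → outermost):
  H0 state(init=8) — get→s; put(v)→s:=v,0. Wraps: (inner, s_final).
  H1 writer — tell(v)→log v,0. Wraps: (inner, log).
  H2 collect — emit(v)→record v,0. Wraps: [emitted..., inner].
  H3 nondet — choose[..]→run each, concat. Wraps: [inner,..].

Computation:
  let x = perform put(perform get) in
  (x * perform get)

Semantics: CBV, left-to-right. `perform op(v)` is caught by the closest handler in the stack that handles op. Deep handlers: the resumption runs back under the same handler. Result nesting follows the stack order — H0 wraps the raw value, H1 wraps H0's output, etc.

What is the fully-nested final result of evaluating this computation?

Evaluation trace:
get @ H0 ⇒ 8
put(8) @ H0 ⇒ s:=8
get @ H0 ⇒ 8
H0 returns (0, 8)
H1 returns ((0, 8), ())
H2 returns [((0, 8), ())]
H3 returns [[((0, 8), ())]]
= [[((0, 8), ())]]

Answer: [[((0, 8), ())]]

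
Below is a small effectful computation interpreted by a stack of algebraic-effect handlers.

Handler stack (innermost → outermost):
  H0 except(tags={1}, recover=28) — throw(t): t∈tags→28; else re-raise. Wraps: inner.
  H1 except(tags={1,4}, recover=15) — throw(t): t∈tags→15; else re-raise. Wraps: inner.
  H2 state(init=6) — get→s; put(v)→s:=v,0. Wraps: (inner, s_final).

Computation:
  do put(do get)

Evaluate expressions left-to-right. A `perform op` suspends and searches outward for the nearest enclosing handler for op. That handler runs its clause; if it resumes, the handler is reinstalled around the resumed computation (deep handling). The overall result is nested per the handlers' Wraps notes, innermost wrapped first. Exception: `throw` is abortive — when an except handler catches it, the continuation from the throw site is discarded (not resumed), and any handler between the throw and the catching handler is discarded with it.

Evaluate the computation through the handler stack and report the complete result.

Answer: (0, 6)

Evaluation trace:
get @ H2 ⇒ 6
put(6) @ H2 ⇒ s:=6
H0 returns 0
H1 returns 0
H2 returns (0, 6)
= (0, 6)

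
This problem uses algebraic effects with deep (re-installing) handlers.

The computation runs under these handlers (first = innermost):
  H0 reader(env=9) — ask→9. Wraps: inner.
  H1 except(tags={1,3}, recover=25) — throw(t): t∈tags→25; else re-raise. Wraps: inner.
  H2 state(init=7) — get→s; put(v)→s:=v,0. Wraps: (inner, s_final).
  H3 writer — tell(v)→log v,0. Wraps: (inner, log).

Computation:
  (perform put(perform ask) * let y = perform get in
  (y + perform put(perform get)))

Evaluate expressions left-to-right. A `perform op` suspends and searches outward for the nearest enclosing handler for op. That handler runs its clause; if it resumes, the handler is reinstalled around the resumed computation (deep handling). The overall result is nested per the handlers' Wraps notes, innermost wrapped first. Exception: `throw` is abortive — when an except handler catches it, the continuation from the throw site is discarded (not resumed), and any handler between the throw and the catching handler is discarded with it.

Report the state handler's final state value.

Working:
ask @ H0 ⇒ 9
put(9) @ H2 ⇒ s:=9
get @ H2 ⇒ 9
get @ H2 ⇒ 9
put(9) @ H2 ⇒ s:=9
H0 returns 0
H1 returns 0
H2 returns (0, 9)
H3 returns ((0, 9), ())
= ((0, 9), ())

Answer: 9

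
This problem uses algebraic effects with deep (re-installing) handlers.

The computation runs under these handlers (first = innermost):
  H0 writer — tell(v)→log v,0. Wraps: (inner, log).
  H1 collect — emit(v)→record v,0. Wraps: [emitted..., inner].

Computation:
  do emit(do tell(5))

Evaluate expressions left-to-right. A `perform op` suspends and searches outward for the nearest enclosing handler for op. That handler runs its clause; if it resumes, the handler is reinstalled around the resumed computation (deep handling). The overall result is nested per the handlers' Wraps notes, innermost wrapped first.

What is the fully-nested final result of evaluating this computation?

Answer: [0, (0, (5))]

Working:
tell(5) @ H0 ⇒ log+=5
emit(0) @ H1 ⇒ out+=0
H0 returns (0, (5))
H1 returns [0, (0, (5))]
= [0, (0, (5))]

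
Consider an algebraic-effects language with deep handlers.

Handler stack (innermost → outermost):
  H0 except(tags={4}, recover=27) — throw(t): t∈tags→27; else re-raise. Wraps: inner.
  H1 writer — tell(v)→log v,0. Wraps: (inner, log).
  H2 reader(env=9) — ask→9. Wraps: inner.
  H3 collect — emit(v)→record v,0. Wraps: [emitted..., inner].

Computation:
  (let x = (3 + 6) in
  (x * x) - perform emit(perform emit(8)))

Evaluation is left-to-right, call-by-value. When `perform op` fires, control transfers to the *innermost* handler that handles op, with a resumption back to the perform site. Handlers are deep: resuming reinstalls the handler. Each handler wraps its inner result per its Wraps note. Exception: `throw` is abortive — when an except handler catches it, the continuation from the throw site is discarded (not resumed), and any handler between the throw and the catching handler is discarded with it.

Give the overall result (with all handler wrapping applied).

Answer: [8, 0, (81, ())]

Working:
emit(8) @ H3 ⇒ out+=8
emit(0) @ H3 ⇒ out+=0
H0 returns 81
H1 returns (81, ())
H2 returns (81, ())
H3 returns [8, 0, (81, ())]
= [8, 0, (81, ())]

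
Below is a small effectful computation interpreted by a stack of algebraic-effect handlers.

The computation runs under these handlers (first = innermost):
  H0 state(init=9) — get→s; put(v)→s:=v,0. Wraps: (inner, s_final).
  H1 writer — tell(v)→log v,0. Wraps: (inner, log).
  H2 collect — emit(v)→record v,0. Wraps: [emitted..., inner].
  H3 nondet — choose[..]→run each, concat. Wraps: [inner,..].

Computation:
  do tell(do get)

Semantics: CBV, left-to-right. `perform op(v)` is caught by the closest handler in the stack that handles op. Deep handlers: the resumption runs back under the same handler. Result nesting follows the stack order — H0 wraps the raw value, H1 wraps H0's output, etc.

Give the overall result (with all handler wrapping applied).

Evaluation trace:
get @ H0 ⇒ 9
tell(9) @ H1 ⇒ log+=9
H0 returns (0, 9)
H1 returns ((0, 9), (9))
H2 returns [((0, 9), (9))]
H3 returns [[((0, 9), (9))]]
= [[((0, 9), (9))]]

Answer: [[((0, 9), (9))]]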